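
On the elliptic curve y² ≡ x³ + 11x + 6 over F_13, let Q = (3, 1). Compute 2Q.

(4, 6)

tangent at (3, 1): λ = (3·3² + 11)/(2·1) ≡ 12/2. 2⁻¹ ≡ 7 (mod 13), so λ ≡ 12·7 ≡ 6.
  x = λ² - 3 - 3 = 36 - 6 ≡ 4; y = λ·(3 - 4) - 1 ≡ 6. → (4, 6)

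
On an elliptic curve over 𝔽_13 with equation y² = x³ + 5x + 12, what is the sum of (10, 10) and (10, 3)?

O

The two points share x = 10 and their y-coordinates satisfy 10 + 3 ≡ 0 (mod 13), so they are inverses. Their sum is the point at infinity.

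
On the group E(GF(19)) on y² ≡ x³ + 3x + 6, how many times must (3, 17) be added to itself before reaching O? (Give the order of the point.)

8

2P: tangent at (3, 17): λ = (3·3² + 3)/(2·17) ≡ 11/15. 15⁻¹ ≡ 14 (mod 19) since 15·14 = 210 ≡ 1, so λ ≡ 11·14 ≡ 2.
  x = λ² - 3 - 3 = 4 - 6 ≡ 17; y = λ·(3 - 17) - 17 ≡ 12. → (17, 12)
3P: (17, 12) + (3, 17). λ = (17 - 12)/(3 - 17) ≡ 5/5 mod 19. 5⁻¹ ≡ 4 (mod 19) since 5·4 = 20 ≡ 1, so λ ≡ 1.
  x = λ² - 17 - 3 = 1 - 20 ≡ 0; y = λ·(17 - 0) - 12 ≡ 5. → (0, 5)
4P: (0, 5) + (3, 17). λ = (17 - 5)/(3 - 0) ≡ 12/3 mod 19. 3⁻¹ ≡ 13 (mod 19), so λ ≡ 4.
  x = λ² - 0 - 3 = 16 - 3 ≡ 13; y = λ·(0 - 13) - 5 ≡ 0. → (13, 0)
5P: (13, 0) + (3, 17). λ = (17 - 0)/(3 - 13) ≡ 17/9 mod 19. 9⁻¹ ≡ 17 (mod 19) since 9·17 = 153 ≡ 1, so λ ≡ 4.
  x = λ² - 13 - 3 = 16 - 16 ≡ 0; y = λ·(13 - 0) - 0 ≡ 14. → (0, 14)
6P: (0, 14) + (3, 17). λ = (17 - 14)/(3 - 0) ≡ 3/3 mod 19. 3⁻¹ ≡ 13 (mod 19), so λ ≡ 1.
  x = λ² - 0 - 3 = 1 - 3 ≡ 17; y = λ·(0 - 17) - 14 ≡ 7. → (17, 7)
7P: (17, 7) + (3, 17). λ = (17 - 7)/(3 - 17) ≡ 10/5 mod 19. 5⁻¹ ≡ 4 (mod 19), so λ ≡ 2.
  x = λ² - 17 - 3 = 4 - 20 ≡ 3; y = λ·(17 - 3) - 7 ≡ 2. → (3, 2)
8P: (3, 2) + (3, 17): same x and y₁ ≡ -y₂, so the sum is O.
8P = O, so the order is 8.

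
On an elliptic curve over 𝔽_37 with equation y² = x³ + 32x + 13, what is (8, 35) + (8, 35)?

(12, 4)

tangent at (8, 35): λ = (3·8² + 32)/(2·35) ≡ 2/33. 33⁻¹ ≡ 9 (mod 37) since 33·9 = 297 ≡ 1, so λ ≡ 2·9 ≡ 18.
  x = λ² - 8 - 8 = 324 - 16 ≡ 12; y = λ·(8 - 12) - 35 ≡ 4. → (12, 4)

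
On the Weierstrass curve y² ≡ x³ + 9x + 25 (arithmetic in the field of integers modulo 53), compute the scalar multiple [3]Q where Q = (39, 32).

Repeated addition: build up to 3Q.
2Q: tangent at (39, 32): λ = (3·39² + 9)/(2·32) ≡ 14/11. 11⁻¹ ≡ 29 (mod 53), so λ ≡ 14·29 ≡ 35.
  x = λ² - 39 - 39 = 1225 - 78 ≡ 34; y = λ·(39 - 34) - 32 ≡ 37. → (34, 37)
3Q: (34, 37) + (39, 32). λ = (32 - 37)/(39 - 34) ≡ 48/5 mod 53. 5⁻¹ ≡ 32 (mod 53) since 5·32 = 160 ≡ 1, so λ ≡ 52.
  x = λ² - 34 - 39 = 2704 - 73 ≡ 34; y = λ·(34 - 34) - 37 ≡ 16. → (34, 16)

(34, 16)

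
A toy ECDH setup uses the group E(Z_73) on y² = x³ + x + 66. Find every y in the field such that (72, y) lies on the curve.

8, 65

x³ + 1x + 66 = 373386 ≡ 64 (mod 73).
Square roots of 64 mod 73: 8 and 65 (since 8² = 64 ≡ 64).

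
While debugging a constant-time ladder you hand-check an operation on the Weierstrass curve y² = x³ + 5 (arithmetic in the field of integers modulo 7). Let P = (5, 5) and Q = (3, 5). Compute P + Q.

(5, 5) + (3, 5). λ = (5 - 5)/(3 - 5) ≡ 0/5 mod 7. 5⁻¹ ≡ 3 (mod 7), so λ ≡ 0.
  x = λ² - 5 - 3 = 0 - 8 ≡ 6; y = λ·(5 - 6) - 5 ≡ 2. → (6, 2)

(6, 2)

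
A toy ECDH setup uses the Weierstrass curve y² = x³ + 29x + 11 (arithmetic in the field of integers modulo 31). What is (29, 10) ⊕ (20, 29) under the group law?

(29, 10) + (20, 29). λ = (29 - 10)/(20 - 29) ≡ 19/22 mod 31. 22⁻¹ ≡ 24 (mod 31) since 22·24 = 528 ≡ 1, so λ ≡ 22.
  x = λ² - 29 - 20 = 484 - 49 ≡ 1; y = λ·(29 - 1) - 10 ≡ 17. → (1, 17)

(1, 17)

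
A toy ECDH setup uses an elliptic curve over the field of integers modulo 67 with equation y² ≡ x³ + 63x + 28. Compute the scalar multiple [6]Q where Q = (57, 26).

Double-and-add on 6 = (110)₂. Start with Q = (57, 26) for the leading 1-bit.
double: tangent at (57, 26): λ = (3·57² + 63)/(2·26) ≡ 28/52. 52⁻¹ ≡ 58 (mod 67), so λ ≡ 28·58 ≡ 16.
  x = λ² - 57 - 57 = 256 - 114 ≡ 8; y = λ·(57 - 8) - 26 ≡ 21. → (8, 21)
add Q: (8, 21) + (57, 26). λ = (26 - 21)/(57 - 8) ≡ 5/49 mod 67. 49⁻¹ ≡ 26 (mod 67), so λ ≡ 63.
  x = λ² - 8 - 57 = 3969 - 65 ≡ 18; y = λ·(8 - 18) - 21 ≡ 19. → (18, 19)
double: tangent at (18, 19): λ = (3·18² + 63)/(2·19) ≡ 30/38. 38⁻¹ ≡ 30 (mod 67) since 38·30 = 1140 ≡ 1, so λ ≡ 30·30 ≡ 29.
  x = λ² - 18 - 18 = 841 - 36 ≡ 1; y = λ·(18 - 1) - 19 ≡ 5. → (1, 5)

(1, 5)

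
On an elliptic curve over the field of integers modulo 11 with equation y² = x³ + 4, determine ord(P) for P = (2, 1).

2P: tangent at (2, 1): λ = (3·2² + 0)/(2·1) ≡ 1/2. 2⁻¹ ≡ 6 (mod 11), so λ ≡ 1·6 ≡ 6.
  x = λ² - 2 - 2 = 36 - 4 ≡ 10; y = λ·(2 - 10) - 1 ≡ 6. → (10, 6)
3P: (10, 6) + (2, 1). λ = (1 - 6)/(2 - 10) ≡ 6/3 mod 11. 3⁻¹ ≡ 4 (mod 11) since 3·4 = 12 ≡ 1, so λ ≡ 2.
  x = λ² - 10 - 2 = 4 - 12 ≡ 3; y = λ·(10 - 3) - 6 ≡ 8. → (3, 8)
4P: (3, 8) + (2, 1). λ = (1 - 8)/(2 - 3) ≡ 4/10 mod 11. 10⁻¹ ≡ 10 (mod 11) since 10·10 = 100 ≡ 1, so λ ≡ 7.
  x = λ² - 3 - 2 = 49 - 5 ≡ 0; y = λ·(3 - 0) - 8 ≡ 2. → (0, 2)
5P: (0, 2) + (2, 1). λ = (1 - 2)/(2 - 0) ≡ 10/2 mod 11. 2⁻¹ ≡ 6 (mod 11), so λ ≡ 5.
  x = λ² - 0 - 2 = 25 - 2 ≡ 1; y = λ·(0 - 1) - 2 ≡ 4. → (1, 4)
6P: (1, 4) + (2, 1). λ = (1 - 4)/(2 - 1) ≡ 8/1 mod 11. 1⁻¹ ≡ 1 (mod 11), so λ ≡ 8.
  x = λ² - 1 - 2 = 64 - 3 ≡ 6; y = λ·(1 - 6) - 4 ≡ 0. → (6, 0)
7P: (6, 0) + (2, 1). λ = (1 - 0)/(2 - 6) ≡ 1/7 mod 11. 7⁻¹ ≡ 8 (mod 11), so λ ≡ 8.
  x = λ² - 6 - 2 = 64 - 8 ≡ 1; y = λ·(6 - 1) - 0 ≡ 7. → (1, 7)
8P: (1, 7) + (2, 1). λ = (1 - 7)/(2 - 1) ≡ 5/1 mod 11. 1⁻¹ ≡ 1 (mod 11) since 1·1 = 1 ≡ 1, so λ ≡ 5.
  x = λ² - 1 - 2 = 25 - 3 ≡ 0; y = λ·(1 - 0) - 7 ≡ 9. → (0, 9)
9P: (0, 9) + (2, 1). λ = (1 - 9)/(2 - 0) ≡ 3/2 mod 11. 2⁻¹ ≡ 6 (mod 11) since 2·6 = 12 ≡ 1, so λ ≡ 7.
  x = λ² - 0 - 2 = 49 - 2 ≡ 3; y = λ·(0 - 3) - 9 ≡ 3. → (3, 3)
10P: (3, 3) + (2, 1). λ = (1 - 3)/(2 - 3) ≡ 9/10 mod 11. 10⁻¹ ≡ 10 (mod 11) since 10·10 = 100 ≡ 1, so λ ≡ 2.
  x = λ² - 3 - 2 = 4 - 5 ≡ 10; y = λ·(3 - 10) - 3 ≡ 5. → (10, 5)
11P: (10, 5) + (2, 1). λ = (1 - 5)/(2 - 10) ≡ 7/3 mod 11. 3⁻¹ ≡ 4 (mod 11), so λ ≡ 6.
  x = λ² - 10 - 2 = 36 - 12 ≡ 2; y = λ·(10 - 2) - 5 ≡ 10. → (2, 10)
12P: (2, 10) + (2, 1): same x and y₁ ≡ -y₂, so the sum is O.
12P = O, so the order is 12.

12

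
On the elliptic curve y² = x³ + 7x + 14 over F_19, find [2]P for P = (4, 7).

tangent at (4, 7): λ = (3·4² + 7)/(2·7) ≡ 17/14. 14⁻¹ ≡ 15 (mod 19), so λ ≡ 17·15 ≡ 8.
  x = λ² - 4 - 4 = 64 - 8 ≡ 18; y = λ·(4 - 18) - 7 ≡ 14. → (18, 14)

(18, 14)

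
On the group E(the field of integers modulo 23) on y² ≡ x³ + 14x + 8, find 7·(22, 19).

Write Q = (22, 19).
Double-and-add on 7 = (111)₂. Start with Q = (22, 19) for the leading 1-bit.
double: tangent at (22, 19): λ = (3·22² + 14)/(2·19) ≡ 17/15. 15⁻¹ ≡ 20 (mod 23), so λ ≡ 17·20 ≡ 18.
  x = λ² - 22 - 22 = 324 - 44 ≡ 4; y = λ·(22 - 4) - 19 ≡ 6. → (4, 6)
add Q: (4, 6) + (22, 19). λ = (19 - 6)/(22 - 4) ≡ 13/18 mod 23. 18⁻¹ ≡ 9 (mod 23) since 18·9 = 162 ≡ 1, so λ ≡ 2.
  x = λ² - 4 - 22 = 4 - 26 ≡ 1; y = λ·(4 - 1) - 6 ≡ 0. → (1, 0)
double: (1, 0) + (1, 0): same x and y₁ ≡ -y₂, so the sum is the point at infinity.
add Q: the point at infinity + (22, 19) = (22, 19) (identity).

(22, 19)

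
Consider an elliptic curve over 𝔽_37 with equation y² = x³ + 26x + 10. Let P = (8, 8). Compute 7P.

(29, 20)

Repeated addition: build up to 7P.
2P: tangent at (8, 8): λ = (3·8² + 26)/(2·8) ≡ 33/16. 16⁻¹ ≡ 7 (mod 37), so λ ≡ 33·7 ≡ 9.
  x = λ² - 8 - 8 = 81 - 16 ≡ 28; y = λ·(8 - 28) - 8 ≡ 34. → (28, 34)
3P: (28, 34) + (8, 8). λ = (8 - 34)/(8 - 28) ≡ 11/17 mod 37. 17⁻¹ ≡ 24 (mod 37), so λ ≡ 5.
  x = λ² - 28 - 8 = 25 - 36 ≡ 26; y = λ·(28 - 26) - 34 ≡ 13. → (26, 13)
4P: (26, 13) + (8, 8). λ = (8 - 13)/(8 - 26) ≡ 32/19 mod 37. 19⁻¹ ≡ 2 (mod 37) since 19·2 = 38 ≡ 1, so λ ≡ 27.
  x = λ² - 26 - 8 = 729 - 34 ≡ 29; y = λ·(26 - 29) - 13 ≡ 17. → (29, 17)
5P: (29, 17) + (8, 8). λ = (8 - 17)/(8 - 29) ≡ 28/16 mod 37. 16⁻¹ ≡ 7 (mod 37), so λ ≡ 11.
  x = λ² - 29 - 8 = 121 - 37 ≡ 10; y = λ·(29 - 10) - 17 ≡ 7. → (10, 7)
6P: (10, 7) + (8, 8). λ = (8 - 7)/(8 - 10) ≡ 1/35 mod 37. 35⁻¹ ≡ 18 (mod 37) since 35·18 = 630 ≡ 1, so λ ≡ 18.
  x = λ² - 10 - 8 = 324 - 18 ≡ 10; y = λ·(10 - 10) - 7 ≡ 30. → (10, 30)
7P: (10, 30) + (8, 8). λ = (8 - 30)/(8 - 10) ≡ 15/35 mod 37. 35⁻¹ ≡ 18 (mod 37) since 35·18 = 630 ≡ 1, so λ ≡ 11.
  x = λ² - 10 - 8 = 121 - 18 ≡ 29; y = λ·(10 - 29) - 30 ≡ 20. → (29, 20)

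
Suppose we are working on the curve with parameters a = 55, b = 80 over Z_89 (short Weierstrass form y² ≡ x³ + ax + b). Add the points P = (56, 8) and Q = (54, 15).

(56, 8) + (54, 15). λ = (15 - 8)/(54 - 56) ≡ 7/87 mod 89. 87⁻¹ ≡ 44 (mod 89) since 87·44 = 3828 ≡ 1, so λ ≡ 41.
  x = λ² - 56 - 54 = 1681 - 110 ≡ 58; y = λ·(56 - 58) - 8 ≡ 88. → (58, 88)

(58, 88)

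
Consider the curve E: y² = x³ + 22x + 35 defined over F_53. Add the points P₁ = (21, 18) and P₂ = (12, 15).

(26, 51)

(21, 18) + (12, 15). λ = (15 - 18)/(12 - 21) ≡ 50/44 mod 53. 44⁻¹ ≡ 47 (mod 53), so λ ≡ 18.
  x = λ² - 21 - 12 = 324 - 33 ≡ 26; y = λ·(21 - 26) - 18 ≡ 51. → (26, 51)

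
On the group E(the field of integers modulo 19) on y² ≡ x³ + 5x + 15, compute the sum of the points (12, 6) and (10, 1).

(8, 4)

(12, 6) + (10, 1). λ = (1 - 6)/(10 - 12) ≡ 14/17 mod 19. 17⁻¹ ≡ 9 (mod 19) since 17·9 = 153 ≡ 1, so λ ≡ 12.
  x = λ² - 12 - 10 = 144 - 22 ≡ 8; y = λ·(12 - 8) - 6 ≡ 4. → (8, 4)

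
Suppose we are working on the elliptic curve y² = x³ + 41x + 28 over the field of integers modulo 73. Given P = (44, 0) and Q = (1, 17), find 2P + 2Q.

First 2P:
Repeated addition: build up to 2P.
2P: (44, 0) + (44, 0): same x and y₁ ≡ -y₂, so the sum is the point at infinity.
2P = the point at infinity.
Next 2Q:
Repeated addition: build up to 2Q.
2Q: tangent at (1, 17): λ = (3·1² + 41)/(2·17) ≡ 44/34. 34⁻¹ ≡ 58 (mod 73), so λ ≡ 44·58 ≡ 70.
  x = λ² - 1 - 1 = 4900 - 2 ≡ 7; y = λ·(1 - 7) - 17 ≡ 1. → (7, 1)
2Q = (7, 1).
Finally 2P + 2Q:
the point at infinity + (7, 1) = (7, 1) (identity).

(7, 1)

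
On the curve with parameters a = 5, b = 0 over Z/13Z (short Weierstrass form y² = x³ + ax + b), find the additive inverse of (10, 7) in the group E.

-(10, 7) = (10, -7 mod 13) = (10, 6).

(10, 6)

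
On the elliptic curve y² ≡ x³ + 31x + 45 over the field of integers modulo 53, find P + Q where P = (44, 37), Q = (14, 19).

(44, 37) + (14, 19). λ = (19 - 37)/(14 - 44) ≡ 35/23 mod 53. 23⁻¹ ≡ 30 (mod 53) since 23·30 = 690 ≡ 1, so λ ≡ 43.
  x = λ² - 44 - 14 = 1849 - 58 ≡ 42; y = λ·(44 - 42) - 37 ≡ 49. → (42, 49)

(42, 49)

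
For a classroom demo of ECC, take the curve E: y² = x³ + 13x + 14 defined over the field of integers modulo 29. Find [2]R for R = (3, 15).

(28, 0)

tangent at (3, 15): λ = (3·3² + 13)/(2·15) ≡ 11/1. 1⁻¹ ≡ 1 (mod 29), so λ ≡ 11·1 ≡ 11.
  x = λ² - 3 - 3 = 121 - 6 ≡ 28; y = λ·(3 - 28) - 15 ≡ 0. → (28, 0)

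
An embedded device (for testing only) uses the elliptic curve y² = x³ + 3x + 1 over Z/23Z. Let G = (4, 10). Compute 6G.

(8, 10)

Repeated addition: build up to 6G.
2G: tangent at (4, 10): λ = (3·4² + 3)/(2·10) ≡ 5/20. 20⁻¹ ≡ 15 (mod 23), so λ ≡ 5·15 ≡ 6.
  x = λ² - 4 - 4 = 36 - 8 ≡ 5; y = λ·(4 - 5) - 10 ≡ 7. → (5, 7)
3G: (5, 7) + (4, 10). λ = (10 - 7)/(4 - 5) ≡ 3/22 mod 23. 22⁻¹ ≡ 22 (mod 23), so λ ≡ 20.
  x = λ² - 5 - 4 = 400 - 9 ≡ 0; y = λ·(5 - 0) - 7 ≡ 1. → (0, 1)
4G: (0, 1) + (4, 10). λ = (10 - 1)/(4 - 0) ≡ 9/4 mod 23. 4⁻¹ ≡ 6 (mod 23) since 4·6 = 24 ≡ 1, so λ ≡ 8.
  x = λ² - 0 - 4 = 64 - 4 ≡ 14; y = λ·(0 - 14) - 1 ≡ 2. → (14, 2)
5G: (14, 2) + (4, 10). λ = (10 - 2)/(4 - 14) ≡ 8/13 mod 23. 13⁻¹ ≡ 16 (mod 23), so λ ≡ 13.
  x = λ² - 14 - 4 = 169 - 18 ≡ 13; y = λ·(14 - 13) - 2 ≡ 11. → (13, 11)
6G: (13, 11) + (4, 10). λ = (10 - 11)/(4 - 13) ≡ 22/14 mod 23. 14⁻¹ ≡ 5 (mod 23) since 14·5 = 70 ≡ 1, so λ ≡ 18.
  x = λ² - 13 - 4 = 324 - 17 ≡ 8; y = λ·(13 - 8) - 11 ≡ 10. → (8, 10)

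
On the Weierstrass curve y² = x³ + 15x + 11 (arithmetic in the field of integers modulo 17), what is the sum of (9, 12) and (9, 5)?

O

The two points share x = 9 and their y-coordinates satisfy 12 + 5 ≡ 0 (mod 17), so they are inverses. Their sum is the point at infinity.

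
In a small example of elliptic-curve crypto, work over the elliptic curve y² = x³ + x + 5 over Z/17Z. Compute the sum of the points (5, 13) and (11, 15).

(5, 13) + (11, 15). λ = (15 - 13)/(11 - 5) ≡ 2/6 mod 17. 6⁻¹ ≡ 3 (mod 17) since 6·3 = 18 ≡ 1, so λ ≡ 6.
  x = λ² - 5 - 11 = 36 - 16 ≡ 3; y = λ·(5 - 3) - 13 ≡ 16. → (3, 16)

(3, 16)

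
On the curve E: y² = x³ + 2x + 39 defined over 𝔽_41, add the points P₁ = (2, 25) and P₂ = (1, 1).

(2, 25) + (1, 1). λ = (1 - 25)/(1 - 2) ≡ 17/40 mod 41. 40⁻¹ ≡ 40 (mod 41) since 40·40 = 1600 ≡ 1, so λ ≡ 24.
  x = λ² - 2 - 1 = 576 - 3 ≡ 40; y = λ·(2 - 40) - 25 ≡ 6. → (40, 6)

(40, 6)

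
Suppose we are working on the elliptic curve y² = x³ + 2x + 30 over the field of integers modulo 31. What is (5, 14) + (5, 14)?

(15, 5)

tangent at (5, 14): λ = (3·5² + 2)/(2·14) ≡ 15/28. 28⁻¹ ≡ 10 (mod 31) since 28·10 = 280 ≡ 1, so λ ≡ 15·10 ≡ 26.
  x = λ² - 5 - 5 = 676 - 10 ≡ 15; y = λ·(5 - 15) - 14 ≡ 5. → (15, 5)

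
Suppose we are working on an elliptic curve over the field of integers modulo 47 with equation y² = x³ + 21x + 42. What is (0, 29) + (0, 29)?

(32, 21)

tangent at (0, 29): λ = (3·0² + 21)/(2·29) ≡ 21/11. 11⁻¹ ≡ 30 (mod 47) since 11·30 = 330 ≡ 1, so λ ≡ 21·30 ≡ 19.
  x = λ² - 0 - 0 = 361 - 0 ≡ 32; y = λ·(0 - 32) - 29 ≡ 21. → (32, 21)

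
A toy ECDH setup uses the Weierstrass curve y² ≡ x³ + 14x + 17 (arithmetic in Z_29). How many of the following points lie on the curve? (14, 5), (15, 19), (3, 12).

(14, 5): 5² ≡ 25, rhs ≡ 28 → off.
(15, 19): 19² ≡ 13, rhs ≡ 6 → off.
(3, 12): 12² ≡ 28, rhs ≡ 28 → on.

1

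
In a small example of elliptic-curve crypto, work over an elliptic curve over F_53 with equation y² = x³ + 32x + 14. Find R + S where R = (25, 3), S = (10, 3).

(25, 3) + (10, 3). λ = (3 - 3)/(10 - 25) ≡ 0/38 mod 53. 38⁻¹ ≡ 7 (mod 53), so λ ≡ 0.
  x = λ² - 25 - 10 = 0 - 35 ≡ 18; y = λ·(25 - 18) - 3 ≡ 50. → (18, 50)

(18, 50)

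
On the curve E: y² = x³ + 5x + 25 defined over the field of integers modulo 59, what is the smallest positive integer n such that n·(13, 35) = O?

2P: tangent at (13, 35): λ = (3·13² + 5)/(2·35) ≡ 40/11. 11⁻¹ ≡ 43 (mod 59) since 11·43 = 473 ≡ 1, so λ ≡ 40·43 ≡ 9.
  x = λ² - 13 - 13 = 81 - 26 ≡ 55; y = λ·(13 - 55) - 35 ≡ 0. → (55, 0)
3P: (55, 0) + (13, 35). λ = (35 - 0)/(13 - 55) ≡ 35/17 mod 59. 17⁻¹ ≡ 7 (mod 59), so λ ≡ 9.
  x = λ² - 55 - 13 = 81 - 68 ≡ 13; y = λ·(55 - 13) - 0 ≡ 24. → (13, 24)
4P: (13, 24) + (13, 35): same x and y₁ ≡ -y₂, so the sum is O.
4P = O, so the order is 4.

4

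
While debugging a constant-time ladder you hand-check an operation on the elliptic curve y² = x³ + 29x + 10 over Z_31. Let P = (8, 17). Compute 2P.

tangent at (8, 17): λ = (3·8² + 29)/(2·17) ≡ 4/3. 3⁻¹ ≡ 21 (mod 31) since 3·21 = 63 ≡ 1, so λ ≡ 4·21 ≡ 22.
  x = λ² - 8 - 8 = 484 - 16 ≡ 3; y = λ·(8 - 3) - 17 ≡ 0. → (3, 0)

(3, 0)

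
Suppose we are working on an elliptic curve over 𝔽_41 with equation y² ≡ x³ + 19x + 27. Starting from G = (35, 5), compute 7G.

Double-and-add on 7 = (111)₂. Start with G = (35, 5) for the leading 1-bit.
double: tangent at (35, 5): λ = (3·35² + 19)/(2·5) ≡ 4/10. 10⁻¹ ≡ 37 (mod 41) since 10·37 = 370 ≡ 1, so λ ≡ 4·37 ≡ 25.
  x = λ² - 35 - 35 = 625 - 70 ≡ 22; y = λ·(35 - 22) - 5 ≡ 33. → (22, 33)
add G: (22, 33) + (35, 5). λ = (5 - 33)/(35 - 22) ≡ 13/13 mod 41. 13⁻¹ ≡ 19 (mod 41), so λ ≡ 1.
  x = λ² - 22 - 35 = 1 - 57 ≡ 26; y = λ·(22 - 26) - 33 ≡ 4. → (26, 4)
double: tangent at (26, 4): λ = (3·26² + 19)/(2·4) ≡ 38/8. 8⁻¹ ≡ 36 (mod 41) since 8·36 = 288 ≡ 1, so λ ≡ 38·36 ≡ 15.
  x = λ² - 26 - 26 = 225 - 52 ≡ 9; y = λ·(26 - 9) - 4 ≡ 5. → (9, 5)
add G: (9, 5) + (35, 5). λ = (5 - 5)/(35 - 9) ≡ 0/26 mod 41. 26⁻¹ ≡ 30 (mod 41), so λ ≡ 0.
  x = λ² - 9 - 35 = 0 - 44 ≡ 38; y = λ·(9 - 38) - 5 ≡ 36. → (38, 36)

(38, 36)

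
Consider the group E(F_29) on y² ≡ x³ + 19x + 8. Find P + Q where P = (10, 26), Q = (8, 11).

(10, 26) + (8, 11). λ = (11 - 26)/(8 - 10) ≡ 14/27 mod 29. 27⁻¹ ≡ 14 (mod 29) since 27·14 = 378 ≡ 1, so λ ≡ 22.
  x = λ² - 10 - 8 = 484 - 18 ≡ 2; y = λ·(10 - 2) - 26 ≡ 5. → (2, 5)

(2, 5)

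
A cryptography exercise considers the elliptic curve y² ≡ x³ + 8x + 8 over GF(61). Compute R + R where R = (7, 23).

tangent at (7, 23): λ = (3·7² + 8)/(2·23) ≡ 33/46. 46⁻¹ ≡ 4 (mod 61) since 46·4 = 184 ≡ 1, so λ ≡ 33·4 ≡ 10.
  x = λ² - 7 - 7 = 100 - 14 ≡ 25; y = λ·(7 - 25) - 23 ≡ 41. → (25, 41)

(25, 41)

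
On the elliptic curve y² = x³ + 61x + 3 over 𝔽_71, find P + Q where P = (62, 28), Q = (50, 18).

(62, 28) + (50, 18). λ = (18 - 28)/(50 - 62) ≡ 61/59 mod 71. 59⁻¹ ≡ 65 (mod 71), so λ ≡ 60.
  x = λ² - 62 - 50 = 3600 - 112 ≡ 9; y = λ·(62 - 9) - 28 ≡ 28. → (9, 28)

(9, 28)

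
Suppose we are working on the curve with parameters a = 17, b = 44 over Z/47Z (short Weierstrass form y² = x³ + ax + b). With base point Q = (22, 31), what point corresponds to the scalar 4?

(21, 36)

Repeated addition: build up to 4Q.
2Q: tangent at (22, 31): λ = (3·22² + 17)/(2·31) ≡ 12/15. 15⁻¹ ≡ 22 (mod 47) since 15·22 = 330 ≡ 1, so λ ≡ 12·22 ≡ 29.
  x = λ² - 22 - 22 = 841 - 44 ≡ 45; y = λ·(22 - 45) - 31 ≡ 7. → (45, 7)
3Q: (45, 7) + (22, 31). λ = (31 - 7)/(22 - 45) ≡ 24/24 mod 47. 24⁻¹ ≡ 2 (mod 47), so λ ≡ 1.
  x = λ² - 45 - 22 = 1 - 67 ≡ 28; y = λ·(45 - 28) - 7 ≡ 10. → (28, 10)
4Q: (28, 10) + (22, 31). λ = (31 - 10)/(22 - 28) ≡ 21/41 mod 47. 41⁻¹ ≡ 39 (mod 47), so λ ≡ 20.
  x = λ² - 28 - 22 = 400 - 50 ≡ 21; y = λ·(28 - 21) - 10 ≡ 36. → (21, 36)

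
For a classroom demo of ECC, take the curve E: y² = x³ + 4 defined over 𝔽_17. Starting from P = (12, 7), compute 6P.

(0, 2)

Double-and-add on 6 = (110)₂. Start with P = (12, 7) for the leading 1-bit.
double: tangent at (12, 7): λ = (3·12² + 0)/(2·7) ≡ 7/14. 14⁻¹ ≡ 11 (mod 17), so λ ≡ 7·11 ≡ 9.
  x = λ² - 12 - 12 = 81 - 24 ≡ 6; y = λ·(12 - 6) - 7 ≡ 13. → (6, 13)
add P: (6, 13) + (12, 7). λ = (7 - 13)/(12 - 6) ≡ 11/6 mod 17. 6⁻¹ ≡ 3 (mod 17), so λ ≡ 16.
  x = λ² - 6 - 12 = 256 - 18 ≡ 0; y = λ·(6 - 0) - 13 ≡ 15. → (0, 15)
double: tangent at (0, 15): λ = (3·0² + 0)/(2·15) ≡ 0/13. 13⁻¹ ≡ 4 (mod 17), so λ ≡ 0·4 ≡ 0.
  x = λ² - 0 - 0 = 0 - 0 ≡ 0; y = λ·(0 - 0) - 15 ≡ 2. → (0, 2)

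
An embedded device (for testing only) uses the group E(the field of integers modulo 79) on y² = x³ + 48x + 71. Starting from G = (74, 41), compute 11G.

(14, 13)

Double-and-add on 11 = (1011)₂. Start with G = (74, 41) for the leading 1-bit.
double: tangent at (74, 41): λ = (3·74² + 48)/(2·41) ≡ 44/3. 3⁻¹ ≡ 53 (mod 79), so λ ≡ 44·53 ≡ 41.
  x = λ² - 74 - 74 = 1681 - 148 ≡ 32; y = λ·(74 - 32) - 41 ≡ 22. → (32, 22)
double: tangent at (32, 22): λ = (3·32² + 48)/(2·22) ≡ 39/44. 44⁻¹ ≡ 9 (mod 79), so λ ≡ 39·9 ≡ 35.
  x = λ² - 32 - 32 = 1225 - 64 ≡ 55; y = λ·(32 - 55) - 22 ≡ 42. → (55, 42)
add G: (55, 42) + (74, 41). λ = (41 - 42)/(74 - 55) ≡ 78/19 mod 79. 19⁻¹ ≡ 25 (mod 79) since 19·25 = 475 ≡ 1, so λ ≡ 54.
  x = λ² - 55 - 74 = 2916 - 129 ≡ 22; y = λ·(55 - 22) - 42 ≡ 2. → (22, 2)
double: tangent at (22, 2): λ = (3·22² + 48)/(2·2) ≡ 78/4. 4⁻¹ ≡ 20 (mod 79) since 4·20 = 80 ≡ 1, so λ ≡ 78·20 ≡ 59.
  x = λ² - 22 - 22 = 3481 - 44 ≡ 40; y = λ·(22 - 40) - 2 ≡ 42. → (40, 42)
add G: (40, 42) + (74, 41). λ = (41 - 42)/(74 - 40) ≡ 78/34 mod 79. 34⁻¹ ≡ 7 (mod 79) since 34·7 = 238 ≡ 1, so λ ≡ 72.
  x = λ² - 40 - 74 = 5184 - 114 ≡ 14; y = λ·(40 - 14) - 42 ≡ 13. → (14, 13)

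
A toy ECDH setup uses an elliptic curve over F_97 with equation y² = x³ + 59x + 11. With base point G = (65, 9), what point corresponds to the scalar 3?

(75, 53)

Repeated addition: build up to 3G.
2G: tangent at (65, 9): λ = (3·65² + 59)/(2·9) ≡ 27/18. 18⁻¹ ≡ 27 (mod 97) since 18·27 = 486 ≡ 1, so λ ≡ 27·27 ≡ 50.
  x = λ² - 65 - 65 = 2500 - 130 ≡ 42; y = λ·(65 - 42) - 9 ≡ 74. → (42, 74)
3G: (42, 74) + (65, 9). λ = (9 - 74)/(65 - 42) ≡ 32/23 mod 97. 23⁻¹ ≡ 38 (mod 97), so λ ≡ 52.
  x = λ² - 42 - 65 = 2704 - 107 ≡ 75; y = λ·(42 - 75) - 74 ≡ 53. → (75, 53)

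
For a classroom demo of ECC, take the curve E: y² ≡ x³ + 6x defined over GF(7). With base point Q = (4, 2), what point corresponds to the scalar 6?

Double-and-add on 6 = (110)₂. Start with Q = (4, 2) for the leading 1-bit.
double: tangent at (4, 2): λ = (3·4² + 6)/(2·2) ≡ 5/4. 4⁻¹ ≡ 2 (mod 7), so λ ≡ 5·2 ≡ 3.
  x = λ² - 4 - 4 = 9 - 8 ≡ 1; y = λ·(4 - 1) - 2 ≡ 0. → (1, 0)
add Q: (1, 0) + (4, 2). λ = (2 - 0)/(4 - 1) ≡ 2/3 mod 7. 3⁻¹ ≡ 5 (mod 7) since 3·5 = 15 ≡ 1, so λ ≡ 3.
  x = λ² - 1 - 4 = 9 - 5 ≡ 4; y = λ·(1 - 4) - 0 ≡ 5. → (4, 5)
double: tangent at (4, 5): λ = (3·4² + 6)/(2·5) ≡ 5/3. 3⁻¹ ≡ 5 (mod 7), so λ ≡ 5·5 ≡ 4.
  x = λ² - 4 - 4 = 16 - 8 ≡ 1; y = λ·(4 - 1) - 5 ≡ 0. → (1, 0)

(1, 0)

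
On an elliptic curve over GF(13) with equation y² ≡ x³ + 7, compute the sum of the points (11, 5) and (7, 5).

(8, 8)

(11, 5) + (7, 5). λ = (5 - 5)/(7 - 11) ≡ 0/9 mod 13. 9⁻¹ ≡ 3 (mod 13), so λ ≡ 0.
  x = λ² - 11 - 7 = 0 - 18 ≡ 8; y = λ·(11 - 8) - 5 ≡ 8. → (8, 8)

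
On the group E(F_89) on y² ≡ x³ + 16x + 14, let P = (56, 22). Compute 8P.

(45, 79)

Repeated addition: build up to 8P.
2P: tangent at (56, 22): λ = (3·56² + 16)/(2·22) ≡ 79/44. 44⁻¹ ≡ 87 (mod 89), so λ ≡ 79·87 ≡ 20.
  x = λ² - 56 - 56 = 400 - 112 ≡ 21; y = λ·(56 - 21) - 22 ≡ 55. → (21, 55)
3P: (21, 55) + (56, 22). λ = (22 - 55)/(56 - 21) ≡ 56/35 mod 89. 35⁻¹ ≡ 28 (mod 89), so λ ≡ 55.
  x = λ² - 21 - 56 = 3025 - 77 ≡ 11; y = λ·(21 - 11) - 55 ≡ 50. → (11, 50)
4P: (11, 50) + (56, 22). λ = (22 - 50)/(56 - 11) ≡ 61/45 mod 89. 45⁻¹ ≡ 2 (mod 89), so λ ≡ 33.
  x = λ² - 11 - 56 = 1089 - 67 ≡ 43; y = λ·(11 - 43) - 50 ≡ 51. → (43, 51)
5P: (43, 51) + (56, 22). λ = (22 - 51)/(56 - 43) ≡ 60/13 mod 89. 13⁻¹ ≡ 48 (mod 89), so λ ≡ 32.
  x = λ² - 43 - 56 = 1024 - 99 ≡ 35; y = λ·(43 - 35) - 51 ≡ 27. → (35, 27)
6P: (35, 27) + (56, 22). λ = (22 - 27)/(56 - 35) ≡ 84/21 mod 89. 21⁻¹ ≡ 17 (mod 89), so λ ≡ 4.
  x = λ² - 35 - 56 = 16 - 91 ≡ 14; y = λ·(35 - 14) - 27 ≡ 57. → (14, 57)
7P: (14, 57) + (56, 22). λ = (22 - 57)/(56 - 14) ≡ 54/42 mod 89. 42⁻¹ ≡ 53 (mod 89), so λ ≡ 14.
  x = λ² - 14 - 56 = 196 - 70 ≡ 37; y = λ·(14 - 37) - 57 ≡ 66. → (37, 66)
8P: (37, 66) + (56, 22). λ = (22 - 66)/(56 - 37) ≡ 45/19 mod 89. 19⁻¹ ≡ 75 (mod 89), so λ ≡ 82.
  x = λ² - 37 - 56 = 6724 - 93 ≡ 45; y = λ·(37 - 45) - 66 ≡ 79. → (45, 79)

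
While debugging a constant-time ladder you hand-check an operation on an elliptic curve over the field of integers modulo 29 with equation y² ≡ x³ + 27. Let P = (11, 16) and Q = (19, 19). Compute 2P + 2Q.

(4, 27)

First 2P:
Repeated addition: build up to 2P.
2P: tangent at (11, 16): λ = (3·11² + 0)/(2·16) ≡ 15/3. 3⁻¹ ≡ 10 (mod 29) since 3·10 = 30 ≡ 1, so λ ≡ 15·10 ≡ 5.
  x = λ² - 11 - 11 = 25 - 22 ≡ 3; y = λ·(11 - 3) - 16 ≡ 24. → (3, 24)
2P = (3, 24).
Next 2Q:
Repeated addition: build up to 2Q.
2Q: tangent at (19, 19): λ = (3·19² + 0)/(2·19) ≡ 10/9. 9⁻¹ ≡ 13 (mod 29) since 9·13 = 117 ≡ 1, so λ ≡ 10·13 ≡ 14.
  x = λ² - 19 - 19 = 196 - 38 ≡ 13; y = λ·(19 - 13) - 19 ≡ 7. → (13, 7)
2Q = (13, 7).
Finally 2P + 2Q:
(3, 24) + (13, 7). λ = (7 - 24)/(13 - 3) ≡ 12/10 mod 29. 10⁻¹ ≡ 3 (mod 29), so λ ≡ 7.
  x = λ² - 3 - 13 = 49 - 16 ≡ 4; y = λ·(3 - 4) - 24 ≡ 27. → (4, 27)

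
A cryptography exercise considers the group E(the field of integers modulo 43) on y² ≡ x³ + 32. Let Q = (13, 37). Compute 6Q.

(14, 14)

Repeated addition: build up to 6Q.
2Q: tangent at (13, 37): λ = (3·13² + 0)/(2·37) ≡ 34/31. 31⁻¹ ≡ 25 (mod 43), so λ ≡ 34·25 ≡ 33.
  x = λ² - 13 - 13 = 1089 - 26 ≡ 31; y = λ·(13 - 31) - 37 ≡ 14. → (31, 14)
3Q: (31, 14) + (13, 37). λ = (37 - 14)/(13 - 31) ≡ 23/25 mod 43. 25⁻¹ ≡ 31 (mod 43), so λ ≡ 25.
  x = λ² - 31 - 13 = 625 - 44 ≡ 22; y = λ·(31 - 22) - 14 ≡ 39. → (22, 39)
4Q: (22, 39) + (13, 37). λ = (37 - 39)/(13 - 22) ≡ 41/34 mod 43. 34⁻¹ ≡ 19 (mod 43), so λ ≡ 5.
  x = λ² - 22 - 13 = 25 - 35 ≡ 33; y = λ·(22 - 33) - 39 ≡ 35. → (33, 35)
5Q: (33, 35) + (13, 37). λ = (37 - 35)/(13 - 33) ≡ 2/23 mod 43. 23⁻¹ ≡ 15 (mod 43), so λ ≡ 30.
  x = λ² - 33 - 13 = 900 - 46 ≡ 37; y = λ·(33 - 37) - 35 ≡ 17. → (37, 17)
6Q: (37, 17) + (13, 37). λ = (37 - 17)/(13 - 37) ≡ 20/19 mod 43. 19⁻¹ ≡ 34 (mod 43) since 19·34 = 646 ≡ 1, so λ ≡ 35.
  x = λ² - 37 - 13 = 1225 - 50 ≡ 14; y = λ·(37 - 14) - 17 ≡ 14. → (14, 14)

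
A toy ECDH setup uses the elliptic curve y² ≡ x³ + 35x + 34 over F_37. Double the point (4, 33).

tangent at (4, 33): λ = (3·4² + 35)/(2·33) ≡ 9/29. 29⁻¹ ≡ 23 (mod 37), so λ ≡ 9·23 ≡ 22.
  x = λ² - 4 - 4 = 484 - 8 ≡ 32; y = λ·(4 - 32) - 33 ≡ 17. → (32, 17)

(32, 17)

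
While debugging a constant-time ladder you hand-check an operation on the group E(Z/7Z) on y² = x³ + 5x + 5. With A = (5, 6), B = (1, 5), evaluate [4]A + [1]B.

(1, 2)

First 4A:
Double-and-add on 4 = (100)₂. Start with A = (5, 6) for the leading 1-bit.
double: tangent at (5, 6): λ = (3·5² + 5)/(2·6) ≡ 3/5. 5⁻¹ ≡ 3 (mod 7), so λ ≡ 3·3 ≡ 2.
  x = λ² - 5 - 5 = 4 - 10 ≡ 1; y = λ·(5 - 1) - 6 ≡ 2. → (1, 2)
double: tangent at (1, 2): λ = (3·1² + 5)/(2·2) ≡ 1/4. 4⁻¹ ≡ 2 (mod 7) since 4·2 = 8 ≡ 1, so λ ≡ 1·2 ≡ 2.
  x = λ² - 1 - 1 = 4 - 2 ≡ 2; y = λ·(1 - 2) - 2 ≡ 3. → (2, 3)
4A = (2, 3).
Finally 4A + B:
(2, 3) + (1, 5). λ = (5 - 3)/(1 - 2) ≡ 2/6 mod 7. 6⁻¹ ≡ 6 (mod 7), so λ ≡ 5.
  x = λ² - 2 - 1 = 25 - 3 ≡ 1; y = λ·(2 - 1) - 3 ≡ 2. → (1, 2)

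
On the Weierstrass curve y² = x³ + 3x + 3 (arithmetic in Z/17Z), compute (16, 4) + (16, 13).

O

The two points share x = 16 and their y-coordinates satisfy 4 + 13 ≡ 0 (mod 17), so they are inverses. Their sum is O.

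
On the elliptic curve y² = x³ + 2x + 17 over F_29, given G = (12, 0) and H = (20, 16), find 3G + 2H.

First 3G:
Repeated addition: build up to 3G.
2G: (12, 0) + (12, 0): same x and y₁ ≡ -y₂, so the sum is ∞.
3G: ∞ + (12, 0) = (12, 0) (identity).
3G = (12, 0).
Next 2H:
Repeated addition: build up to 2H.
2H: tangent at (20, 16): λ = (3·20² + 2)/(2·16) ≡ 13/3. 3⁻¹ ≡ 10 (mod 29), so λ ≡ 13·10 ≡ 14.
  x = λ² - 20 - 20 = 196 - 40 ≡ 11; y = λ·(20 - 11) - 16 ≡ 23. → (11, 23)
2H = (11, 23).
Finally 3G + 2H:
(12, 0) + (11, 23). λ = (23 - 0)/(11 - 12) ≡ 23/28 mod 29. 28⁻¹ ≡ 28 (mod 29) since 28·28 = 784 ≡ 1, so λ ≡ 6.
  x = λ² - 12 - 11 = 36 - 23 ≡ 13; y = λ·(12 - 13) - 0 ≡ 23. → (13, 23)

(13, 23)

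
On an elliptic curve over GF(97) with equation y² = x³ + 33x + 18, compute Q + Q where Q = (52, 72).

(94, 38)

tangent at (52, 72): λ = (3·52² + 33)/(2·72) ≡ 94/47. 47⁻¹ ≡ 64 (mod 97), so λ ≡ 94·64 ≡ 2.
  x = λ² - 52 - 52 = 4 - 104 ≡ 94; y = λ·(52 - 94) - 72 ≡ 38. → (94, 38)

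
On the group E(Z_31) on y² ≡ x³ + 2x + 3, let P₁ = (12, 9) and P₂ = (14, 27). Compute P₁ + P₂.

(12, 9) + (14, 27). λ = (27 - 9)/(14 - 12) ≡ 18/2 mod 31. 2⁻¹ ≡ 16 (mod 31), so λ ≡ 9.
  x = λ² - 12 - 14 = 81 - 26 ≡ 24; y = λ·(12 - 24) - 9 ≡ 7. → (24, 7)

(24, 7)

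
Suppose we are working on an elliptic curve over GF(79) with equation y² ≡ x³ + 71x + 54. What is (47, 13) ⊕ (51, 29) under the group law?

(76, 29)

(47, 13) + (51, 29). λ = (29 - 13)/(51 - 47) ≡ 16/4 mod 79. 4⁻¹ ≡ 20 (mod 79) since 4·20 = 80 ≡ 1, so λ ≡ 4.
  x = λ² - 47 - 51 = 16 - 98 ≡ 76; y = λ·(47 - 76) - 13 ≡ 29. → (76, 29)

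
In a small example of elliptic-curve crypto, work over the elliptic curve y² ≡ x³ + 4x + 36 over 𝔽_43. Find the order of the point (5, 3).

2P: tangent at (5, 3): λ = (3·5² + 4)/(2·3) ≡ 36/6. 6⁻¹ ≡ 36 (mod 43) since 6·36 = 216 ≡ 1, so λ ≡ 36·36 ≡ 6.
  x = λ² - 5 - 5 = 36 - 10 ≡ 26; y = λ·(5 - 26) - 3 ≡ 0. → (26, 0)
3P: (26, 0) + (5, 3). λ = (3 - 0)/(5 - 26) ≡ 3/22 mod 43. 22⁻¹ ≡ 2 (mod 43) since 22·2 = 44 ≡ 1, so λ ≡ 6.
  x = λ² - 26 - 5 = 36 - 31 ≡ 5; y = λ·(26 - 5) - 0 ≡ 40. → (5, 40)
4P: (5, 40) + (5, 3): same x and y₁ ≡ -y₂, so the sum is the point at infinity.
4P = the point at infinity, so the order is 4.

4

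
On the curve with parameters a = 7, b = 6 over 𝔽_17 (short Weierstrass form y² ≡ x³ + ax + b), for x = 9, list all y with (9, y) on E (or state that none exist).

4, 13

x³ + 7x + 6 = 798 ≡ 16 (mod 17).
Square roots of 16 mod 17: 4 and 13 (since 4² = 16 ≡ 16).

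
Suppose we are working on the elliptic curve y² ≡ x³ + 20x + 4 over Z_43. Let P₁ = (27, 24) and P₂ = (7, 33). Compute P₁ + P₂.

(2, 40)

(27, 24) + (7, 33). λ = (33 - 24)/(7 - 27) ≡ 9/23 mod 43. 23⁻¹ ≡ 15 (mod 43) since 23·15 = 345 ≡ 1, so λ ≡ 6.
  x = λ² - 27 - 7 = 36 - 34 ≡ 2; y = λ·(27 - 2) - 24 ≡ 40. → (2, 40)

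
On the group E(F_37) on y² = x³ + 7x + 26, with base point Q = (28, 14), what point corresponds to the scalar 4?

(3, 0)

Repeated addition: build up to 4Q.
2Q: tangent at (28, 14): λ = (3·28² + 7)/(2·14) ≡ 28/28. 28⁻¹ ≡ 4 (mod 37), so λ ≡ 28·4 ≡ 1.
  x = λ² - 28 - 28 = 1 - 56 ≡ 19; y = λ·(28 - 19) - 14 ≡ 32. → (19, 32)
3Q: (19, 32) + (28, 14). λ = (14 - 32)/(28 - 19) ≡ 19/9 mod 37. 9⁻¹ ≡ 33 (mod 37), so λ ≡ 35.
  x = λ² - 19 - 28 = 1225 - 47 ≡ 31; y = λ·(19 - 31) - 32 ≡ 29. → (31, 29)
4Q: (31, 29) + (28, 14). λ = (14 - 29)/(28 - 31) ≡ 22/34 mod 37. 34⁻¹ ≡ 12 (mod 37) since 34·12 = 408 ≡ 1, so λ ≡ 5.
  x = λ² - 31 - 28 = 25 - 59 ≡ 3; y = λ·(31 - 3) - 29 ≡ 0. → (3, 0)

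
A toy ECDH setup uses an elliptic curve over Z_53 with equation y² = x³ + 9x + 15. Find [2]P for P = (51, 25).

tangent at (51, 25): λ = (3·51² + 9)/(2·25) ≡ 21/50. 50⁻¹ ≡ 35 (mod 53) since 50·35 = 1750 ≡ 1, so λ ≡ 21·35 ≡ 46.
  x = λ² - 51 - 51 = 2116 - 102 ≡ 0; y = λ·(51 - 0) - 25 ≡ 42. → (0, 42)

(0, 42)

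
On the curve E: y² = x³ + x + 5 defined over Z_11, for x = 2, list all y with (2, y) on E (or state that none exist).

x³ + 1x + 5 = 15 ≡ 4 (mod 11).
Square roots of 4 mod 11: 2 and 9 (since 2² = 4 ≡ 4).

2, 9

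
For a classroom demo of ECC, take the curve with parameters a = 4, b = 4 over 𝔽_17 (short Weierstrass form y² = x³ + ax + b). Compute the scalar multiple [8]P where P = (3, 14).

(13, 3)

Double-and-add on 8 = (1000)₂. Start with P = (3, 14) for the leading 1-bit.
double: tangent at (3, 14): λ = (3·3² + 4)/(2·14) ≡ 14/11. 11⁻¹ ≡ 14 (mod 17), so λ ≡ 14·14 ≡ 9.
  x = λ² - 3 - 3 = 81 - 6 ≡ 7; y = λ·(3 - 7) - 14 ≡ 1. → (7, 1)
double: tangent at (7, 1): λ = (3·7² + 4)/(2·1) ≡ 15/2. 2⁻¹ ≡ 9 (mod 17) since 2·9 = 18 ≡ 1, so λ ≡ 15·9 ≡ 16.
  x = λ² - 7 - 7 = 256 - 14 ≡ 4; y = λ·(7 - 4) - 1 ≡ 13. → (4, 13)
double: tangent at (4, 13): λ = (3·4² + 4)/(2·13) ≡ 1/9. 9⁻¹ ≡ 2 (mod 17) since 9·2 = 18 ≡ 1, so λ ≡ 1·2 ≡ 2.
  x = λ² - 4 - 4 = 4 - 8 ≡ 13; y = λ·(4 - 13) - 13 ≡ 3. → (13, 3)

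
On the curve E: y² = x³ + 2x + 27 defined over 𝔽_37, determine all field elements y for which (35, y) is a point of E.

none

x³ + 2x + 27 = 42972 ≡ 15 (mod 37).
15 is a non-residue mod 37; no y exists.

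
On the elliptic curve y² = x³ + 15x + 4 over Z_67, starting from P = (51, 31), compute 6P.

Repeated addition: build up to 6P.
2P: tangent at (51, 31): λ = (3·51² + 15)/(2·31) ≡ 46/62. 62⁻¹ ≡ 40 (mod 67) since 62·40 = 2480 ≡ 1, so λ ≡ 46·40 ≡ 31.
  x = λ² - 51 - 51 = 961 - 102 ≡ 55; y = λ·(51 - 55) - 31 ≡ 46. → (55, 46)
3P: (55, 46) + (51, 31). λ = (31 - 46)/(51 - 55) ≡ 52/63 mod 67. 63⁻¹ ≡ 50 (mod 67), so λ ≡ 54.
  x = λ² - 55 - 51 = 2916 - 106 ≡ 63; y = λ·(55 - 63) - 46 ≡ 58. → (63, 58)
4P: (63, 58) + (51, 31). λ = (31 - 58)/(51 - 63) ≡ 40/55 mod 67. 55⁻¹ ≡ 39 (mod 67), so λ ≡ 19.
  x = λ² - 63 - 51 = 361 - 114 ≡ 46; y = λ·(63 - 46) - 58 ≡ 64. → (46, 64)
5P: (46, 64) + (51, 31). λ = (31 - 64)/(51 - 46) ≡ 34/5 mod 67. 5⁻¹ ≡ 27 (mod 67), so λ ≡ 47.
  x = λ² - 46 - 51 = 2209 - 97 ≡ 35; y = λ·(46 - 35) - 64 ≡ 51. → (35, 51)
6P: (35, 51) + (51, 31). λ = (31 - 51)/(51 - 35) ≡ 47/16 mod 67. 16⁻¹ ≡ 21 (mod 67), so λ ≡ 49.
  x = λ² - 35 - 51 = 2401 - 86 ≡ 37; y = λ·(35 - 37) - 51 ≡ 52. → (37, 52)

(37, 52)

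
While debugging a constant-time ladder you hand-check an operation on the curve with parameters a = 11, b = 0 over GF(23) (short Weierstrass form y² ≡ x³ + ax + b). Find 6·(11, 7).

Write Q = (11, 7).
Repeated addition: build up to 6Q.
2Q: tangent at (11, 7): λ = (3·11² + 11)/(2·7) ≡ 6/14. 14⁻¹ ≡ 5 (mod 23), so λ ≡ 6·5 ≡ 7.
  x = λ² - 11 - 11 = 49 - 22 ≡ 4; y = λ·(11 - 4) - 7 ≡ 19. → (4, 19)
3Q: (4, 19) + (11, 7). λ = (7 - 19)/(11 - 4) ≡ 11/7 mod 23. 7⁻¹ ≡ 10 (mod 23), so λ ≡ 18.
  x = λ² - 4 - 11 = 324 - 15 ≡ 10; y = λ·(4 - 10) - 19 ≡ 11. → (10, 11)
4Q: (10, 11) + (11, 7). λ = (7 - 11)/(11 - 10) ≡ 19/1 mod 23. 1⁻¹ ≡ 1 (mod 23) since 1·1 = 1 ≡ 1, so λ ≡ 19.
  x = λ² - 10 - 11 = 361 - 21 ≡ 18; y = λ·(10 - 18) - 11 ≡ 21. → (18, 21)
5Q: (18, 21) + (11, 7). λ = (7 - 21)/(11 - 18) ≡ 9/16 mod 23. 16⁻¹ ≡ 13 (mod 23) since 16·13 = 208 ≡ 1, so λ ≡ 2.
  x = λ² - 18 - 11 = 4 - 29 ≡ 21; y = λ·(18 - 21) - 21 ≡ 19. → (21, 19)
6Q: (21, 19) + (11, 7). λ = (7 - 19)/(11 - 21) ≡ 11/13 mod 23. 13⁻¹ ≡ 16 (mod 23), so λ ≡ 15.
  x = λ² - 21 - 11 = 225 - 32 ≡ 9; y = λ·(21 - 9) - 19 ≡ 0. → (9, 0)

(9, 0)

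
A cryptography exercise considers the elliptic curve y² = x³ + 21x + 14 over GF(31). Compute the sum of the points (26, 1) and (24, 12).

(19, 7)

(26, 1) + (24, 12). λ = (12 - 1)/(24 - 26) ≡ 11/29 mod 31. 29⁻¹ ≡ 15 (mod 31), so λ ≡ 10.
  x = λ² - 26 - 24 = 100 - 50 ≡ 19; y = λ·(26 - 19) - 1 ≡ 7. → (19, 7)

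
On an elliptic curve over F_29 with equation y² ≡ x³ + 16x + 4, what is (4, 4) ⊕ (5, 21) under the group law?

(4, 4) + (5, 21). λ = (21 - 4)/(5 - 4) ≡ 17/1 mod 29. 1⁻¹ ≡ 1 (mod 29), so λ ≡ 17.
  x = λ² - 4 - 5 = 289 - 9 ≡ 19; y = λ·(4 - 19) - 4 ≡ 2. → (19, 2)

(19, 2)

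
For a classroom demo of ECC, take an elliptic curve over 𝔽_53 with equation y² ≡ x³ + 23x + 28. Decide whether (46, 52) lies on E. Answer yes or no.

yes

y² = 52² ≡ 1; x³ + 23x + 28 = 98422 ≡ 1 (mod 53). 1 = 1.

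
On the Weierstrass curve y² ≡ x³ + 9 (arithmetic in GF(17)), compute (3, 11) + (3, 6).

The two points share x = 3 and their y-coordinates satisfy 11 + 6 ≡ 0 (mod 17), so they are inverses. Their sum is the point at infinity.

O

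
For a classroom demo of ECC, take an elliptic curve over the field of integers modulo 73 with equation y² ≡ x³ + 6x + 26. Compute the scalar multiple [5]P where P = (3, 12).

(70, 45)

Repeated addition: build up to 5P.
2P: tangent at (3, 12): λ = (3·3² + 6)/(2·12) ≡ 33/24. 24⁻¹ ≡ 70 (mod 73), so λ ≡ 33·70 ≡ 47.
  x = λ² - 3 - 3 = 2209 - 6 ≡ 13; y = λ·(3 - 13) - 12 ≡ 29. → (13, 29)
3P: (13, 29) + (3, 12). λ = (12 - 29)/(3 - 13) ≡ 56/63 mod 73. 63⁻¹ ≡ 51 (mod 73) since 63·51 = 3213 ≡ 1, so λ ≡ 9.
  x = λ² - 13 - 3 = 81 - 16 ≡ 65; y = λ·(13 - 65) - 29 ≡ 14. → (65, 14)
4P: (65, 14) + (3, 12). λ = (12 - 14)/(3 - 65) ≡ 71/11 mod 73. 11⁻¹ ≡ 20 (mod 73), so λ ≡ 33.
  x = λ² - 65 - 3 = 1089 - 68 ≡ 72; y = λ·(65 - 72) - 14 ≡ 47. → (72, 47)
5P: (72, 47) + (3, 12). λ = (12 - 47)/(3 - 72) ≡ 38/4 mod 73. 4⁻¹ ≡ 55 (mod 73), so λ ≡ 46.
  x = λ² - 72 - 3 = 2116 - 75 ≡ 70; y = λ·(72 - 70) - 47 ≡ 45. → (70, 45)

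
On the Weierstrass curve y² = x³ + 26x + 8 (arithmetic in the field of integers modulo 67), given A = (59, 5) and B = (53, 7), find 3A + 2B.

First 3A:
Repeated addition: build up to 3A.
2A: tangent at (59, 5): λ = (3·59² + 26)/(2·5) ≡ 17/10. 10⁻¹ ≡ 47 (mod 67) since 10·47 = 470 ≡ 1, so λ ≡ 17·47 ≡ 62.
  x = λ² - 59 - 59 = 3844 - 118 ≡ 41; y = λ·(59 - 41) - 5 ≡ 39. → (41, 39)
3A: (41, 39) + (59, 5). λ = (5 - 39)/(59 - 41) ≡ 33/18 mod 67. 18⁻¹ ≡ 41 (mod 67), so λ ≡ 13.
  x = λ² - 41 - 59 = 169 - 100 ≡ 2; y = λ·(41 - 2) - 39 ≡ 66. → (2, 66)
3A = (2, 66).
Next 2B:
Repeated addition: build up to 2B.
2B: tangent at (53, 7): λ = (3·53² + 26)/(2·7) ≡ 11/14. 14⁻¹ ≡ 24 (mod 67), so λ ≡ 11·24 ≡ 63.
  x = λ² - 53 - 53 = 3969 - 106 ≡ 44; y = λ·(53 - 44) - 7 ≡ 24. → (44, 24)
2B = (44, 24).
Finally 3A + 2B:
(2, 66) + (44, 24). λ = (24 - 66)/(44 - 2) ≡ 25/42 mod 67. 42⁻¹ ≡ 8 (mod 67), so λ ≡ 66.
  x = λ² - 2 - 44 = 4356 - 46 ≡ 22; y = λ·(2 - 22) - 66 ≡ 21. → (22, 21)

(22, 21)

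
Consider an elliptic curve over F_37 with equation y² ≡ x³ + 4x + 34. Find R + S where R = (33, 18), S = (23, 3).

(33, 18) + (23, 3). λ = (3 - 18)/(23 - 33) ≡ 22/27 mod 37. 27⁻¹ ≡ 11 (mod 37) since 27·11 = 297 ≡ 1, so λ ≡ 20.
  x = λ² - 33 - 23 = 400 - 56 ≡ 11; y = λ·(33 - 11) - 18 ≡ 15. → (11, 15)

(11, 15)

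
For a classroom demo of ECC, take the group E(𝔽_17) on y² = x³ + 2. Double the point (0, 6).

(0, 11)

tangent at (0, 6): λ = (3·0² + 0)/(2·6) ≡ 0/12. 12⁻¹ ≡ 10 (mod 17), so λ ≡ 0·10 ≡ 0.
  x = λ² - 0 - 0 = 0 - 0 ≡ 0; y = λ·(0 - 0) - 6 ≡ 11. → (0, 11)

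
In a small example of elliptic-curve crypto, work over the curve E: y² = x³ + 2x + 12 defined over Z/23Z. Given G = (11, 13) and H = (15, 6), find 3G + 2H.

(2, 22)

First 3G:
Repeated addition: build up to 3G.
2G: tangent at (11, 13): λ = (3·11² + 2)/(2·13) ≡ 20/3. 3⁻¹ ≡ 8 (mod 23), so λ ≡ 20·8 ≡ 22.
  x = λ² - 11 - 11 = 484 - 22 ≡ 2; y = λ·(11 - 2) - 13 ≡ 1. → (2, 1)
3G: (2, 1) + (11, 13). λ = (13 - 1)/(11 - 2) ≡ 12/9 mod 23. 9⁻¹ ≡ 18 (mod 23), so λ ≡ 9.
  x = λ² - 2 - 11 = 81 - 13 ≡ 22; y = λ·(2 - 22) - 1 ≡ 3. → (22, 3)
3G = (22, 3).
Next 2H:
Repeated addition: build up to 2H.
2H: tangent at (15, 6): λ = (3·15² + 2)/(2·6) ≡ 10/12. 12⁻¹ ≡ 2 (mod 23), so λ ≡ 10·2 ≡ 20.
  x = λ² - 15 - 15 = 400 - 30 ≡ 2; y = λ·(15 - 2) - 6 ≡ 1. → (2, 1)
2H = (2, 1).
Finally 3G + 2H:
(22, 3) + (2, 1). λ = (1 - 3)/(2 - 22) ≡ 21/3 mod 23. 3⁻¹ ≡ 8 (mod 23), so λ ≡ 7.
  x = λ² - 22 - 2 = 49 - 24 ≡ 2; y = λ·(22 - 2) - 3 ≡ 22. → (2, 22)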